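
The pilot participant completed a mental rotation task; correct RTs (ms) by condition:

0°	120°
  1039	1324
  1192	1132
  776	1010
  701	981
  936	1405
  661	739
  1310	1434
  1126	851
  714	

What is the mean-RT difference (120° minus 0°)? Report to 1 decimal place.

M(0°) = 8455/9 = 939.444
M(120°) = 8876/8 = 1109.500
Difference = 1109.500 − 939.444 = 170.056 ms

170.1 ms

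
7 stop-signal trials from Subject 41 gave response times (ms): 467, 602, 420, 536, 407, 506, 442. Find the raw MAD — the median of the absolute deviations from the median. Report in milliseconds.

47 ms

Sorted: 407, 420, 442, 467, 506, 536, 602 → median = 467
|x − 467|: 0, 135, 47, 69, 60, 39, 25
Sorted deviations: 0, 25, 39, 47, 60, 69, 135 → MAD = 47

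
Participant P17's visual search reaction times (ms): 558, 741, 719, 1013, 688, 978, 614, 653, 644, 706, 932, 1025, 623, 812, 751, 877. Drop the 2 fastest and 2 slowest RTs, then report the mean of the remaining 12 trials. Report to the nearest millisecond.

760 ms

Sorted: 558, 614, 623, 644, 653, 688, 706, 719, 741, 751, 812, 877, 932, 978, 1013, 1025
Drop lowest 2 (558, 614) and highest 2 (1013, 1025)
Remaining (n=12): Σ = 9124, mean = 9124/12 = 760.333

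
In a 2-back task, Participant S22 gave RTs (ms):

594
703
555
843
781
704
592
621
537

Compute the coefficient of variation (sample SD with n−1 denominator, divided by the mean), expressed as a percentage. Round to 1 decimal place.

n = 9, Σ = 5930, M = 658.8889
Σ(x−M)² = 88558.889; s = √(88558.889/8) = 105.2134
CV = 105.2134 / 658.8889 = 0.15968 = 15.968%

16.0%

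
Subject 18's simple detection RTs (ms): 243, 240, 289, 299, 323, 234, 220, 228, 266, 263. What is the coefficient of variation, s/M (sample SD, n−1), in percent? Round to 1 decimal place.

n = 10, Σ = 2605, M = 260.5000
Σ(x−M)² = 10362.500; s = √(10362.500/9) = 33.9321
CV = 33.9321 / 260.5000 = 0.13026 = 13.026%

13.0%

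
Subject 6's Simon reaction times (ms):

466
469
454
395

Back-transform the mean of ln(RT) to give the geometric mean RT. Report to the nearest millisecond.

445 ms

ln(RT): 6.1442, 6.1506, 6.1181, 5.9789
Mean ln(RT) = 24.3918/4 = 6.09794
Geometric mean = exp(6.09794) = 444.94 ms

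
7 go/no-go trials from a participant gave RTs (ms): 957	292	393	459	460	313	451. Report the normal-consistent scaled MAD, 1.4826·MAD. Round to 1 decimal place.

Sorted: 292, 313, 393, 451, 459, 460, 957 → median = 451
|x − 451| sorted: 0, 8, 9, 58, 138, 159, 506 → MAD = 58
Robust SD ≈ 1.4826 × 58 = 85.991

86.0 ms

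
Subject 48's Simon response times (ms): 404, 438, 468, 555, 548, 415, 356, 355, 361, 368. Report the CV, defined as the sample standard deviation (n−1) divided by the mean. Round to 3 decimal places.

0.177

n = 10, Σ = 4268, M = 426.8000
Σ(x−M)² = 51561.600; s = √(51561.600/9) = 75.6906
CV = 75.6906 / 426.8000 = 0.17734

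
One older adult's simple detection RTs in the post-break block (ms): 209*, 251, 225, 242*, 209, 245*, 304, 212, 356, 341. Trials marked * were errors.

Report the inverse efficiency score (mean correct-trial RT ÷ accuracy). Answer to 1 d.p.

387.3 ms

Correct trials (n=7): 251, 225, 209, 304, 212, 356, 341
Mean correct RT = 1898/7 = 271.1429 ms
Proportion correct = 7/10
IES = 271.1429 / (7/10) = 387.347 ms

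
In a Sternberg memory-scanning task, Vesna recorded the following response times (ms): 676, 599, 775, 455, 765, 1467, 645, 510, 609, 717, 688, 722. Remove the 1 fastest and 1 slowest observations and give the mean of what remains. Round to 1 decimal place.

670.6 ms

Sorted: 455, 510, 599, 609, 645, 676, 688, 717, 722, 765, 775, 1467
Drop lowest 1 (455) and highest 1 (1467)
Remaining (n=10): Σ = 6706, mean = 6706/10 = 670.600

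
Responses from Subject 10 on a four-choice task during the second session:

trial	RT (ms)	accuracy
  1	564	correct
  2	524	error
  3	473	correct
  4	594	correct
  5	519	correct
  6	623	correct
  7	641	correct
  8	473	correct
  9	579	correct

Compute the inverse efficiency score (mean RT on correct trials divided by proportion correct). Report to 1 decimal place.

628.0 ms

Correct trials (n=8): 564, 473, 594, 519, 623, 641, 473, 579
Mean correct RT = 4466/8 = 558.2500 ms
Proportion correct = 8/9
IES = 558.2500 / (8/9) = 628.031 ms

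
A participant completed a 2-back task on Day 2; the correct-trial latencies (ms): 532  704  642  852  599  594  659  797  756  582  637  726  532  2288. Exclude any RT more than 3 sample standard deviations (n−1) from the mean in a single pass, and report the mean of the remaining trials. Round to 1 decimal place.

662.5 ms

n = 14, ΣRT = 10900, M = 778.571
Σ(x−M)² = 2572479.43; s = √(2572479.43/13) = 444.840
Cutoffs: 778.571 ± 3·444.840 → [-555.9, 2113.1]
Outside: 2288 → excluded.
Retained (n=13): Σ = 8612, mean = 8612/13 = 662.462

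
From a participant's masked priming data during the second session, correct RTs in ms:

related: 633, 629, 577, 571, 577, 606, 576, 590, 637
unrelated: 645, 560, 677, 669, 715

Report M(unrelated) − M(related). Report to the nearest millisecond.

M(related) = 5396/9 = 599.556
M(unrelated) = 3266/5 = 653.200
Difference = 653.200 − 599.556 = 53.644 ms

54 ms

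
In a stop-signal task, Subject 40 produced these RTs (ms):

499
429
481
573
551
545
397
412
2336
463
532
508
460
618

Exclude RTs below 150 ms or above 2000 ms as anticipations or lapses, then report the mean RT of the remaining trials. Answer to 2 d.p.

497.54 ms

Excluded: 2336
Retained (n=13): Σ = 6468
Mean = 6468/13 = 497.5385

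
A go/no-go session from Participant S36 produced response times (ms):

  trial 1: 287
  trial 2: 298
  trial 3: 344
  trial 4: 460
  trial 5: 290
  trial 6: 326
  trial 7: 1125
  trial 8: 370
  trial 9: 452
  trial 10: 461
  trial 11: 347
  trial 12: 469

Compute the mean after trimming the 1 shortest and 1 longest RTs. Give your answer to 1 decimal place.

Sorted: 287, 290, 298, 326, 344, 347, 370, 452, 460, 461, 469, 1125
Drop lowest 1 (287) and highest 1 (1125)
Remaining (n=10): Σ = 3817, mean = 3817/10 = 381.700

381.7 ms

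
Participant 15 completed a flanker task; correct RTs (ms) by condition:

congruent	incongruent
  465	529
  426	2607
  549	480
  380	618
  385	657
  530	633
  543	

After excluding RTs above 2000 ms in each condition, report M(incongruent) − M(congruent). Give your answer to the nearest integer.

incongruent: exclude 2607
M(congruent) = 3278/7 = 468.286
M(incongruent) = 2917/5 = 583.400
Difference = 583.400 − 468.286 = 115.114 ms

115 ms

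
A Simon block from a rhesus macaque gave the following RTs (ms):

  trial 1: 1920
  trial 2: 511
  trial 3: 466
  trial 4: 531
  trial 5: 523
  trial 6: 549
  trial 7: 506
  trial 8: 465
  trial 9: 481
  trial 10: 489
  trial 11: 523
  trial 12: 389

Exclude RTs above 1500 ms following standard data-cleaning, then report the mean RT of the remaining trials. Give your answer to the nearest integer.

494 ms

Excluded: 1920
Retained (n=11): Σ = 5433
Mean = 5433/11 = 493.9091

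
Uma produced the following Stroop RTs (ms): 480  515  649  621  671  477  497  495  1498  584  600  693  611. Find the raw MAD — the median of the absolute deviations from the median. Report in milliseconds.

Sorted: 477, 480, 495, 497, 515, 584, 600, 611, 621, 649, 671, 693, 1498 → median = 600
|x − 600|: 120, 85, 49, 21, 71, 123, 103, 105, 898, 16, 0, 93, 11
Sorted deviations: 0, 11, 16, 21, 49, 71, 85, 93, 103, 105, 120, 123, 898 → MAD = 85

85 ms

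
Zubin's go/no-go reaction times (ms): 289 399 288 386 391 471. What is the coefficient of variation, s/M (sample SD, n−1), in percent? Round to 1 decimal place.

n = 6, Σ = 2224, M = 370.6667
Σ(x−M)² = 25021.333; s = √(25021.333/5) = 70.7408
CV = 70.7408 / 370.6667 = 0.19085 = 19.085%

19.1%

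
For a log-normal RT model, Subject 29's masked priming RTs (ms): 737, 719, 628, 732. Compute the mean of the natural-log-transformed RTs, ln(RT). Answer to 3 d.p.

6.555

ln(RT): 6.6026, 6.5779, 6.4425, 6.5958
Σ ln(RT) = 26.2188
Mean = 26.2188/4 = 6.55469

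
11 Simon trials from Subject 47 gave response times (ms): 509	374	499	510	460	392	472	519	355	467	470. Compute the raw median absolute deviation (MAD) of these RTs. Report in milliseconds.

39 ms

Sorted: 355, 374, 392, 460, 467, 470, 472, 499, 509, 510, 519 → median = 470
|x − 470|: 39, 96, 29, 40, 10, 78, 2, 49, 115, 3, 0
Sorted deviations: 0, 2, 3, 10, 29, 39, 40, 49, 78, 96, 115 → MAD = 39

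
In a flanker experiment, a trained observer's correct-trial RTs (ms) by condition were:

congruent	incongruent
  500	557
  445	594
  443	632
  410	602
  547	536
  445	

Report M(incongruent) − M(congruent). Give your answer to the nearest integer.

119 ms

M(congruent) = 2790/6 = 465.000
M(incongruent) = 2921/5 = 584.200
Difference = 584.200 − 465.000 = 119.200 ms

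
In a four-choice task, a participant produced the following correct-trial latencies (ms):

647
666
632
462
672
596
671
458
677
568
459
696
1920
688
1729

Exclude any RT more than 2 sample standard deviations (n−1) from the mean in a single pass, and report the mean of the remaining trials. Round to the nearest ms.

607 ms

n = 15, ΣRT = 11541, M = 769.400
Σ(x−M)² = 2687427.60; s = √(2687427.60/14) = 438.131
Cutoffs: 769.400 ± 2·438.131 → [-106.9, 1645.7]
Outside: 1729, 1920 → excluded.
Retained (n=13): Σ = 7892, mean = 7892/13 = 607.077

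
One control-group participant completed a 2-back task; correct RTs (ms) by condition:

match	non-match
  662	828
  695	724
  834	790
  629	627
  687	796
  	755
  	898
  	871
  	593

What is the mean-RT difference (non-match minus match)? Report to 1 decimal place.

63.3 ms

M(match) = 3507/5 = 701.400
M(non-match) = 6882/9 = 764.667
Difference = 764.667 − 701.400 = 63.267 ms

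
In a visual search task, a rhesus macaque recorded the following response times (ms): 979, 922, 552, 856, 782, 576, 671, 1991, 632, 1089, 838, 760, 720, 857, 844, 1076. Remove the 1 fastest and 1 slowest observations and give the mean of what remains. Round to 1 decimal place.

828.7 ms

Sorted: 552, 576, 632, 671, 720, 760, 782, 838, 844, 856, 857, 922, 979, 1076, 1089, 1991
Drop lowest 1 (552) and highest 1 (1991)
Remaining (n=14): Σ = 11602, mean = 11602/14 = 828.714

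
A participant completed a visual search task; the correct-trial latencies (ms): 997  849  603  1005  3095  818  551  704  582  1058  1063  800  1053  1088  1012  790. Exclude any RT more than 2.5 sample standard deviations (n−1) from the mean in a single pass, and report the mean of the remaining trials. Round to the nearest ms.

865 ms

n = 16, ΣRT = 16068, M = 1004.250
Σ(x−M)² = 5168375.00; s = √(5168375.00/15) = 586.991
Cutoffs: 1004.250 ± 2.5·586.991 → [-463.2, 2471.7]
Outside: 3095 → excluded.
Retained (n=15): Σ = 12973, mean = 12973/15 = 864.867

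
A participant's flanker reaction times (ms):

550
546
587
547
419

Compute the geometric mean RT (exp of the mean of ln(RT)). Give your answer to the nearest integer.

ln(RT): 6.3099, 6.3026, 6.3750, 6.3044, 6.0379
Mean ln(RT) = 31.3299/5 = 6.26598
Geometric mean = exp(6.26598) = 526.36 ms

526 ms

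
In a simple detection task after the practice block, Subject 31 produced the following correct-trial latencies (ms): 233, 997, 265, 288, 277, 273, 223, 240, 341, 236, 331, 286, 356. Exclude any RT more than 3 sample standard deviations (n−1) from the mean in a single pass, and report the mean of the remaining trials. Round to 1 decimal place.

279.1 ms

n = 13, ΣRT = 4346, M = 334.308
Σ(x−M)² = 497222.77; s = √(497222.77/12) = 203.556
Cutoffs: 334.308 ± 3·203.556 → [-276.4, 945.0]
Outside: 997 → excluded.
Retained (n=12): Σ = 3349, mean = 3349/12 = 279.083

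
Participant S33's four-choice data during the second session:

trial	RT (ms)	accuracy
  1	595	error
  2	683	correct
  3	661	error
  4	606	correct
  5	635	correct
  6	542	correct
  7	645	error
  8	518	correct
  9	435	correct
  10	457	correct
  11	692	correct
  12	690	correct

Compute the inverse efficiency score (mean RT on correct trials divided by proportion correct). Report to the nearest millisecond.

779 ms

Correct trials (n=9): 683, 606, 635, 542, 518, 435, 457, 692, 690
Mean correct RT = 5258/9 = 584.2222 ms
Proportion correct = 9/12
IES = 584.2222 / (9/12) = 778.963 ms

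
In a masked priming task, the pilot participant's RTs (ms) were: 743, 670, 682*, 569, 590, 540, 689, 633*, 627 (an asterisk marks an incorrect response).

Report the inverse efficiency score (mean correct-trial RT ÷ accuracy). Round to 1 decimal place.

Correct trials (n=7): 743, 670, 569, 590, 540, 689, 627
Mean correct RT = 4428/7 = 632.5714 ms
Proportion correct = 7/9
IES = 632.5714 / (7/9) = 813.306 ms

813.3 ms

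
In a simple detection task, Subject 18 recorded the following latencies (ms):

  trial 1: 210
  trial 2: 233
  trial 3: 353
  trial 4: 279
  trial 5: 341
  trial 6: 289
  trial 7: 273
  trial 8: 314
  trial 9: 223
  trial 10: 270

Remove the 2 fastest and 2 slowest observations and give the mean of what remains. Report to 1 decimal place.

Sorted: 210, 223, 233, 270, 273, 279, 289, 314, 341, 353
Drop lowest 2 (210, 223) and highest 2 (341, 353)
Remaining (n=6): Σ = 1658, mean = 1658/6 = 276.333

276.3 ms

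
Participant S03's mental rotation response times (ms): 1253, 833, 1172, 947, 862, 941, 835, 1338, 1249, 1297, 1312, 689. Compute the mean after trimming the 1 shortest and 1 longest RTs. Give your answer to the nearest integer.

Sorted: 689, 833, 835, 862, 941, 947, 1172, 1249, 1253, 1297, 1312, 1338
Drop lowest 1 (689) and highest 1 (1338)
Remaining (n=10): Σ = 10701, mean = 10701/10 = 1070.100

1070 ms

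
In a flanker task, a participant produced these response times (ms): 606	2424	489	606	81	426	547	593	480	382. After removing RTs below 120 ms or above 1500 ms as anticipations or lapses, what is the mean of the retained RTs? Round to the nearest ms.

Excluded: 81, 2424
Retained (n=8): Σ = 4129
Mean = 4129/8 = 516.1250

516 ms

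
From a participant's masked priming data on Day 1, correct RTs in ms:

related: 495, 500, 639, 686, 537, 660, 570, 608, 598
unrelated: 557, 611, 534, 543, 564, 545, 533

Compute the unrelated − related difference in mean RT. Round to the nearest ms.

M(related) = 5293/9 = 588.111
M(unrelated) = 3887/7 = 555.286
Difference = 555.286 − 588.111 = -32.825 ms

-33 ms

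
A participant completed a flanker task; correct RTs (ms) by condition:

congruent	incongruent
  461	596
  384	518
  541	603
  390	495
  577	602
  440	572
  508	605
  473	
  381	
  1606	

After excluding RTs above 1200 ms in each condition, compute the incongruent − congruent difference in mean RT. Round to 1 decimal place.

congruent: exclude 1606
M(congruent) = 4155/9 = 461.667
M(incongruent) = 3991/7 = 570.143
Difference = 570.143 − 461.667 = 108.476 ms

108.5 ms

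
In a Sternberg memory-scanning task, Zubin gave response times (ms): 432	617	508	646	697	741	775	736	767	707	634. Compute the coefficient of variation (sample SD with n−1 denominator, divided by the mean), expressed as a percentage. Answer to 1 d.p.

n = 11, Σ = 7260, M = 660.0000
Σ(x−M)² = 118398.000; s = √(118398.000/10) = 108.8108
CV = 108.8108 / 660.0000 = 0.16486 = 16.486%

16.5%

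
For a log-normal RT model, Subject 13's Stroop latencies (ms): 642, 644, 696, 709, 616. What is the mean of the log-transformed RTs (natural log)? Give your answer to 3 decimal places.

ln(RT): 6.4646, 6.4677, 6.5453, 6.5639, 6.4232
Σ ln(RT) = 32.4647
Mean = 32.4647/5 = 6.49295

6.493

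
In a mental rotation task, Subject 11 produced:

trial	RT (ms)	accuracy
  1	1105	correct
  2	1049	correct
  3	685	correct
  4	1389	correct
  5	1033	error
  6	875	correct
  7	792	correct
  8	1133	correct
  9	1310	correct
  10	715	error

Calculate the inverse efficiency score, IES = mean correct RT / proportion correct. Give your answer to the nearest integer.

Correct trials (n=8): 1105, 1049, 685, 1389, 875, 792, 1133, 1310
Mean correct RT = 8338/8 = 1042.2500 ms
Proportion correct = 8/10
IES = 1042.2500 / (8/10) = 1302.812 ms

1303 ms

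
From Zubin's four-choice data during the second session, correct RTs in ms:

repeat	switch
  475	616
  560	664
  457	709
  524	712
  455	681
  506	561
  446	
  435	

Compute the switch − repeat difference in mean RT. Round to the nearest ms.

175 ms

M(repeat) = 3858/8 = 482.250
M(switch) = 3943/6 = 657.167
Difference = 657.167 − 482.250 = 174.917 ms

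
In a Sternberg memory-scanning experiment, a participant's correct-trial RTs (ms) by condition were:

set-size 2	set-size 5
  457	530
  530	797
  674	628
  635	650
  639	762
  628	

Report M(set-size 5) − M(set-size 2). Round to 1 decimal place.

M(set-size 2) = 3563/6 = 593.833
M(set-size 5) = 3367/5 = 673.400
Difference = 673.400 − 593.833 = 79.567 ms

79.6 ms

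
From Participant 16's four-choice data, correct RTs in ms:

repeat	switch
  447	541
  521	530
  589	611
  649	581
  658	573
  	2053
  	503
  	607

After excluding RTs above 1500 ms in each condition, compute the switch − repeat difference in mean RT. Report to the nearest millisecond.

switch: exclude 2053
M(repeat) = 2864/5 = 572.800
M(switch) = 3946/7 = 563.714
Difference = 563.714 − 572.800 = -9.086 ms

-9 ms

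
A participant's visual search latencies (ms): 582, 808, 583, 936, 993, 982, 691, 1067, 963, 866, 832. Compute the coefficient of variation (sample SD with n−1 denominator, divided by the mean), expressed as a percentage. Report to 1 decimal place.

19.6%

n = 11, Σ = 9303, M = 845.7273
Σ(x−M)² = 275664.182; s = √(275664.182/10) = 166.0314
CV = 166.0314 / 845.7273 = 0.19632 = 19.632%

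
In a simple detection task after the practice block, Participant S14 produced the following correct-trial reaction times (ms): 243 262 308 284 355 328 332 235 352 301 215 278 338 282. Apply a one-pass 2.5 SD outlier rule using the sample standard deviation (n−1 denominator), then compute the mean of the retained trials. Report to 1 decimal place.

293.8 ms

n = 14, ΣRT = 4113, M = 293.786
Σ(x−M)² = 25712.36; s = √(25712.36/13) = 44.473
Cutoffs: 293.786 ± 2.5·44.473 → [182.6, 405.0]
No RTs fall outside the cutoffs; all 14 retained. Mean = 4113/14 = 293.786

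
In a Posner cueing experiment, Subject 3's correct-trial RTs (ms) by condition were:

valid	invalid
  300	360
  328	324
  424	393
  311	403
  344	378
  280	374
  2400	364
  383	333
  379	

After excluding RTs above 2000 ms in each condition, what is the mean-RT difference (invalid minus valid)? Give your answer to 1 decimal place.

22.5 ms

valid: exclude 2400
M(valid) = 2749/8 = 343.625
M(invalid) = 2929/8 = 366.125
Difference = 366.125 − 343.625 = 22.500 ms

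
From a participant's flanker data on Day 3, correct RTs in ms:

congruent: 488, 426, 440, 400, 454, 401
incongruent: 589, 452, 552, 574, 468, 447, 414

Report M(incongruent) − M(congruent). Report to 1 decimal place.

64.6 ms

M(congruent) = 2609/6 = 434.833
M(incongruent) = 3496/7 = 499.429
Difference = 499.429 − 434.833 = 64.595 ms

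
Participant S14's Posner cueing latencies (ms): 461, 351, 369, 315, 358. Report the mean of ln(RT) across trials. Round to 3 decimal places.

5.908

ln(RT): 6.1334, 5.8608, 5.9108, 5.7526, 5.8805
Σ ln(RT) = 29.5381
Mean = 29.5381/5 = 5.90762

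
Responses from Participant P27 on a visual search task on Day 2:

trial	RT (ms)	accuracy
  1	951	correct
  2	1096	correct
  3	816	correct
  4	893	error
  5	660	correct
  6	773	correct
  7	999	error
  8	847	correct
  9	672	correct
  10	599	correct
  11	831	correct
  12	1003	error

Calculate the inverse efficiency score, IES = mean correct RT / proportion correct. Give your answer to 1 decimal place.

Correct trials (n=9): 951, 1096, 816, 660, 773, 847, 672, 599, 831
Mean correct RT = 7245/9 = 805.0000 ms
Proportion correct = 9/12
IES = 805.0000 / (9/12) = 1073.333 ms

1073.3 ms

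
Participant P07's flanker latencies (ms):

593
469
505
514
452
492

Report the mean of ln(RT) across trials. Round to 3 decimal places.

6.219

ln(RT): 6.3852, 6.1506, 6.2246, 6.2422, 6.1137, 6.1985
Σ ln(RT) = 37.3147
Mean = 37.3147/6 = 6.21912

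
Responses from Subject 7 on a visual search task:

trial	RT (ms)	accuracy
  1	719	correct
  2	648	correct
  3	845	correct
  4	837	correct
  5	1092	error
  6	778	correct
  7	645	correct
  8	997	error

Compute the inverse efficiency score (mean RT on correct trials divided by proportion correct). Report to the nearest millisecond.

994 ms

Correct trials (n=6): 719, 648, 845, 837, 778, 645
Mean correct RT = 4472/6 = 745.3333 ms
Proportion correct = 6/8
IES = 745.3333 / (6/8) = 993.778 ms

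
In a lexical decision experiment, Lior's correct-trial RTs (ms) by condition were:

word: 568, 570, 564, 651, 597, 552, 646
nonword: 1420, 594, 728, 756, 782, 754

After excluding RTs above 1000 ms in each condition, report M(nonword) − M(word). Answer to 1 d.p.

130.2 ms

nonword: exclude 1420
M(word) = 4148/7 = 592.571
M(nonword) = 3614/5 = 722.800
Difference = 722.800 − 592.571 = 130.229 ms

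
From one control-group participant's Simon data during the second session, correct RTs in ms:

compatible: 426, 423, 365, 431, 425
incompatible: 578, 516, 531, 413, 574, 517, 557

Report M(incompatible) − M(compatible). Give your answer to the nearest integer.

113 ms

M(compatible) = 2070/5 = 414.000
M(incompatible) = 3686/7 = 526.571
Difference = 526.571 − 414.000 = 112.571 ms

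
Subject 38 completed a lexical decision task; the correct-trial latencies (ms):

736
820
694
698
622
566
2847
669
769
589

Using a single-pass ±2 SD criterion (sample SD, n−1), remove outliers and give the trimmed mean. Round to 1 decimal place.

684.8 ms

n = 10, ΣRT = 9010, M = 901.000
Σ(x−M)² = 4263418.00; s = √(4263418.00/9) = 688.268
Cutoffs: 901.000 ± 2·688.268 → [-475.5, 2277.5]
Outside: 2847 → excluded.
Retained (n=9): Σ = 6163, mean = 6163/9 = 684.778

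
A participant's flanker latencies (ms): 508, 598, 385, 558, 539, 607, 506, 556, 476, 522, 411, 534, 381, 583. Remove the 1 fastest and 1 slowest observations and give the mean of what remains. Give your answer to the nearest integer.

515 ms

Sorted: 381, 385, 411, 476, 506, 508, 522, 534, 539, 556, 558, 583, 598, 607
Drop lowest 1 (381) and highest 1 (607)
Remaining (n=12): Σ = 6176, mean = 6176/12 = 514.667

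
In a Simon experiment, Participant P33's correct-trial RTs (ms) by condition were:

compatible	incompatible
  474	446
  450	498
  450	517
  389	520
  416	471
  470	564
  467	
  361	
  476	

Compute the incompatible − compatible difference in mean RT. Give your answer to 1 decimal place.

M(compatible) = 3953/9 = 439.222
M(incompatible) = 3016/6 = 502.667
Difference = 502.667 − 439.222 = 63.444 ms

63.4 ms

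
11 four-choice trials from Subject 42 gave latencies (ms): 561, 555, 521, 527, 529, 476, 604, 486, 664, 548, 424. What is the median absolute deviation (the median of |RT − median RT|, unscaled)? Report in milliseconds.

32 ms

Sorted: 424, 476, 486, 521, 527, 529, 548, 555, 561, 604, 664 → median = 529
|x − 529|: 32, 26, 8, 2, 0, 53, 75, 43, 135, 19, 105
Sorted deviations: 0, 2, 8, 19, 26, 32, 43, 53, 75, 105, 135 → MAD = 32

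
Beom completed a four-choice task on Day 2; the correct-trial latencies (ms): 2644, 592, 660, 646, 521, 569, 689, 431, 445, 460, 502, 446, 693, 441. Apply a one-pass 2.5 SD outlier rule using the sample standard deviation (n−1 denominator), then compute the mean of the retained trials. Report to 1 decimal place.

545.8 ms

n = 14, ΣRT = 9739, M = 695.643
Σ(x−M)² = 4210209.21; s = √(4210209.21/13) = 569.089
Cutoffs: 695.643 ± 2.5·569.089 → [-727.1, 2118.4]
Outside: 2644 → excluded.
Retained (n=13): Σ = 7095, mean = 7095/13 = 545.769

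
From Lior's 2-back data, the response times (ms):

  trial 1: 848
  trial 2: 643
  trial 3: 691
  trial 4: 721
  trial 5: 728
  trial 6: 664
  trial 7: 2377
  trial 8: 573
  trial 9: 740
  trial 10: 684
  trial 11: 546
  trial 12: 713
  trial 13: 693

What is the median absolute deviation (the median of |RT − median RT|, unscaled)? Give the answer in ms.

35 ms

Sorted: 546, 573, 643, 664, 684, 691, 693, 713, 721, 728, 740, 848, 2377 → median = 693
|x − 693|: 155, 50, 2, 28, 35, 29, 1684, 120, 47, 9, 147, 20, 0
Sorted deviations: 0, 2, 9, 20, 28, 29, 35, 47, 50, 120, 147, 155, 1684 → MAD = 35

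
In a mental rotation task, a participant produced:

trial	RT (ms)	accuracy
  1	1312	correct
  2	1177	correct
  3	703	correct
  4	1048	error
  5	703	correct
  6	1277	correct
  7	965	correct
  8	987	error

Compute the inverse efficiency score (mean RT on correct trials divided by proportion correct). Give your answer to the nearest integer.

Correct trials (n=6): 1312, 1177, 703, 703, 1277, 965
Mean correct RT = 6137/6 = 1022.8333 ms
Proportion correct = 6/8
IES = 1022.8333 / (6/8) = 1363.778 ms

1364 ms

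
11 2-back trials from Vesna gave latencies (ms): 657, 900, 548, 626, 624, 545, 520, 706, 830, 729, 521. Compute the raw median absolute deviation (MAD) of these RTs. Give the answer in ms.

81 ms

Sorted: 520, 521, 545, 548, 624, 626, 657, 706, 729, 830, 900 → median = 626
|x − 626|: 31, 274, 78, 0, 2, 81, 106, 80, 204, 103, 105
Sorted deviations: 0, 2, 31, 78, 80, 81, 103, 105, 106, 204, 274 → MAD = 81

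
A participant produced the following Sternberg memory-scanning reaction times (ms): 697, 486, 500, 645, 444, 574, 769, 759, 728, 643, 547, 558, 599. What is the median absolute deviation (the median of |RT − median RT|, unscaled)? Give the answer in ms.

98 ms

Sorted: 444, 486, 500, 547, 558, 574, 599, 643, 645, 697, 728, 759, 769 → median = 599
|x − 599|: 98, 113, 99, 46, 155, 25, 170, 160, 129, 44, 52, 41, 0
Sorted deviations: 0, 25, 41, 44, 46, 52, 98, 99, 113, 129, 155, 160, 170 → MAD = 98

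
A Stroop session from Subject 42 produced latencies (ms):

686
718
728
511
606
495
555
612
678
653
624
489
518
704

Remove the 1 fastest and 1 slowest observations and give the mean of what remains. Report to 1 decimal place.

Sorted: 489, 495, 511, 518, 555, 606, 612, 624, 653, 678, 686, 704, 718, 728
Drop lowest 1 (489) and highest 1 (728)
Remaining (n=12): Σ = 7360, mean = 7360/12 = 613.333

613.3 ms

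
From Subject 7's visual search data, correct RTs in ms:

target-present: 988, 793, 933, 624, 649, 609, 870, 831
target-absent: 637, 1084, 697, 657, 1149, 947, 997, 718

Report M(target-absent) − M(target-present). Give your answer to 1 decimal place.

M(target-present) = 6297/8 = 787.125
M(target-absent) = 6886/8 = 860.750
Difference = 860.750 − 787.125 = 73.625 ms

73.6 ms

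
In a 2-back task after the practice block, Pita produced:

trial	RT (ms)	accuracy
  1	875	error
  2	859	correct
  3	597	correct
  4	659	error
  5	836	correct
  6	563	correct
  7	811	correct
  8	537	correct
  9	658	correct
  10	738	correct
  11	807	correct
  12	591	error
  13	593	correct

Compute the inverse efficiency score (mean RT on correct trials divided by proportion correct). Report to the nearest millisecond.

Correct trials (n=10): 859, 597, 836, 563, 811, 537, 658, 738, 807, 593
Mean correct RT = 6999/10 = 699.9000 ms
Proportion correct = 10/13
IES = 699.9000 / (10/13) = 909.870 ms

910 ms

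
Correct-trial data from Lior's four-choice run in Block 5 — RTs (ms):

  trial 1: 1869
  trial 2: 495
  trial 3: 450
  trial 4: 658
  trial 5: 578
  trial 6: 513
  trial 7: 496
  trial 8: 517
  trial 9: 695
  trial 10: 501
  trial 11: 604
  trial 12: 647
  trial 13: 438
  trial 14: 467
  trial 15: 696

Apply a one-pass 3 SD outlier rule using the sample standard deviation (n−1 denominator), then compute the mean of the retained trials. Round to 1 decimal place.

n = 15, ΣRT = 9624, M = 641.600
Σ(x−M)² = 1721249.60; s = √(1721249.60/14) = 350.637
Cutoffs: 641.600 ± 3·350.637 → [-410.3, 1693.5]
Outside: 1869 → excluded.
Retained (n=14): Σ = 7755, mean = 7755/14 = 553.929

553.9 ms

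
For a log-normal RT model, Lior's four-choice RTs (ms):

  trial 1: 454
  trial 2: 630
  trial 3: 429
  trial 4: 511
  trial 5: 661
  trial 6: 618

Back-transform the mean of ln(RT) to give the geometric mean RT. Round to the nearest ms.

543 ms

ln(RT): 6.1181, 6.4457, 6.0615, 6.2364, 6.4938, 6.4265
Mean ln(RT) = 37.7819/6 = 6.29698
Geometric mean = exp(6.29698) = 542.93 ms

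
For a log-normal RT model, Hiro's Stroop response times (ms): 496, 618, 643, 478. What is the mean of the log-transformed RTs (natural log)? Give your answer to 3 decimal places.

6.317

ln(RT): 6.2066, 6.4265, 6.4661, 6.1696
Σ ln(RT) = 25.2688
Mean = 25.2688/4 = 6.31720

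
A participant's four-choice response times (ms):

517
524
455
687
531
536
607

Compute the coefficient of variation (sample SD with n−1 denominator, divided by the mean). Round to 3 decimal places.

0.135

n = 7, Σ = 3857, M = 551.0000
Σ(x−M)² = 33358.000; s = √(33358.000/6) = 74.5632
CV = 74.5632 / 551.0000 = 0.13532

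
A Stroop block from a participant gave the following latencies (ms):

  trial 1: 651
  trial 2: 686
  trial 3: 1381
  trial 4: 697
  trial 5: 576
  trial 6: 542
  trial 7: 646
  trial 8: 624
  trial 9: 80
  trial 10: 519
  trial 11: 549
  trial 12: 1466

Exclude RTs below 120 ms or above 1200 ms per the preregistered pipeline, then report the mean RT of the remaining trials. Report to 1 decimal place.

610.0 ms

Excluded: 80, 1381, 1466
Retained (n=9): Σ = 5490
Mean = 5490/9 = 610.0000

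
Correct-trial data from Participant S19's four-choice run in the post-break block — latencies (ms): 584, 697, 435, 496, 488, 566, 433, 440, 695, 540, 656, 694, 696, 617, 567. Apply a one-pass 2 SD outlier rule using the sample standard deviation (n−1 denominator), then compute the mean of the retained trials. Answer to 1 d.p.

573.6 ms

n = 15, ΣRT = 8604, M = 573.600
Σ(x−M)² = 139631.60; s = √(139631.60/14) = 99.868
Cutoffs: 573.600 ± 2·99.868 → [373.9, 773.3]
No RTs fall outside the cutoffs; all 15 retained. Mean = 8604/15 = 573.600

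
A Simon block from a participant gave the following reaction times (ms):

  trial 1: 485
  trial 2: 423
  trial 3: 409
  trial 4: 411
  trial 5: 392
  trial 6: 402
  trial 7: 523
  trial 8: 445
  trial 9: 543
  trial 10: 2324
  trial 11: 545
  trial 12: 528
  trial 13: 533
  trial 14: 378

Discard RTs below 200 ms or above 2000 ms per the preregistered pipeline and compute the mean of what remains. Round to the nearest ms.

Excluded: 2324
Retained (n=13): Σ = 6017
Mean = 6017/13 = 462.8462

463 ms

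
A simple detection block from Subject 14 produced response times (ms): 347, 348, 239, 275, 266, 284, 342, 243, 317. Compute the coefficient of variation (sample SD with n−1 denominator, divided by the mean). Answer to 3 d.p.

0.148

n = 9, Σ = 2661, M = 295.6667
Σ(x−M)² = 15404.000; s = √(15404.000/8) = 43.8805
CV = 43.8805 / 295.6667 = 0.14841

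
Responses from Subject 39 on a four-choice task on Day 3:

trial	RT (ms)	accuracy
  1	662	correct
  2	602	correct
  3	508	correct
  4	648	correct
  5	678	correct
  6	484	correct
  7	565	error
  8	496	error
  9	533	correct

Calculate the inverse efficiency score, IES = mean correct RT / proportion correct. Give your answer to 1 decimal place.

Correct trials (n=7): 662, 602, 508, 648, 678, 484, 533
Mean correct RT = 4115/7 = 587.8571 ms
Proportion correct = 7/9
IES = 587.8571 / (7/9) = 755.816 ms

755.8 ms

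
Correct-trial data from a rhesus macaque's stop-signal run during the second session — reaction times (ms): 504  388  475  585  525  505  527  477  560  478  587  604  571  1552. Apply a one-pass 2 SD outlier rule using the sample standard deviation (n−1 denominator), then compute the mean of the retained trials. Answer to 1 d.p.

n = 14, ΣRT = 8338, M = 595.571
Σ(x−M)² = 1028657.43; s = √(1028657.43/13) = 281.296
Cutoffs: 595.571 ± 2·281.296 → [33.0, 1158.2]
Outside: 1552 → excluded.
Retained (n=13): Σ = 6786, mean = 6786/13 = 522.000

522.0 ms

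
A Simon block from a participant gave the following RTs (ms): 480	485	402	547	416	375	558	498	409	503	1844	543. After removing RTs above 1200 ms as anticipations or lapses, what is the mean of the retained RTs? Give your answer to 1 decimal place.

474.2 ms

Excluded: 1844
Retained (n=11): Σ = 5216
Mean = 5216/11 = 474.1818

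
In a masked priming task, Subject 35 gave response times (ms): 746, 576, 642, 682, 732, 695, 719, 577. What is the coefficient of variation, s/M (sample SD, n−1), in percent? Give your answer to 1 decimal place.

9.9%

n = 8, Σ = 5369, M = 671.1250
Σ(x−M)² = 31048.875; s = √(31048.875/7) = 66.6000
CV = 66.6000 / 671.1250 = 0.09924 = 9.924%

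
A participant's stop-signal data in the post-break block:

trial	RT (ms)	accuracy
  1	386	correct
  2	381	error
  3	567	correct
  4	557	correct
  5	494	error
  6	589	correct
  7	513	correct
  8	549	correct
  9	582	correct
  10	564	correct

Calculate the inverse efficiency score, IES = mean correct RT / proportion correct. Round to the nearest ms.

Correct trials (n=8): 386, 567, 557, 589, 513, 549, 582, 564
Mean correct RT = 4307/8 = 538.3750 ms
Proportion correct = 8/10
IES = 538.3750 / (8/10) = 672.969 ms

673 ms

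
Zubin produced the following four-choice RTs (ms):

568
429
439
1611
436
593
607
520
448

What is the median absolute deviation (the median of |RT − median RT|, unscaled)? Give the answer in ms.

Sorted: 429, 436, 439, 448, 520, 568, 593, 607, 1611 → median = 520
|x − 520|: 48, 91, 81, 1091, 84, 73, 87, 0, 72
Sorted deviations: 0, 48, 72, 73, 81, 84, 87, 91, 1091 → MAD = 81

81 ms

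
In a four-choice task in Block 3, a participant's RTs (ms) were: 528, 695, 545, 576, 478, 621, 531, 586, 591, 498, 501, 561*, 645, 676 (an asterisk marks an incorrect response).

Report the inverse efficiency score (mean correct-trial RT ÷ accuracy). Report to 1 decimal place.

Correct trials (n=13): 528, 695, 545, 576, 478, 621, 531, 586, 591, 498, 501, 645, 676
Mean correct RT = 7471/13 = 574.6923 ms
Proportion correct = 13/14
IES = 574.6923 / (13/14) = 618.899 ms

618.9 ms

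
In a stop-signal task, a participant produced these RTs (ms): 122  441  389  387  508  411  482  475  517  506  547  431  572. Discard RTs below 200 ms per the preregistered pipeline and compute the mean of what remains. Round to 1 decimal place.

472.2 ms

Excluded: 122
Retained (n=12): Σ = 5666
Mean = 5666/12 = 472.1667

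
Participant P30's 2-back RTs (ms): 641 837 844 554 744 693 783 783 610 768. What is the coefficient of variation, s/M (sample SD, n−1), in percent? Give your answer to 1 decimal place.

n = 10, Σ = 7257, M = 725.7000
Σ(x−M)² = 86184.100; s = √(86184.100/9) = 97.8571
CV = 97.8571 / 725.7000 = 0.13485 = 13.485%

13.5%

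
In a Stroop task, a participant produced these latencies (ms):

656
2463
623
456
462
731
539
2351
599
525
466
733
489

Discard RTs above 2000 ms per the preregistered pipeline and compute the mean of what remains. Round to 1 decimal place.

Excluded: 2351, 2463
Retained (n=11): Σ = 6279
Mean = 6279/11 = 570.8182

570.8 ms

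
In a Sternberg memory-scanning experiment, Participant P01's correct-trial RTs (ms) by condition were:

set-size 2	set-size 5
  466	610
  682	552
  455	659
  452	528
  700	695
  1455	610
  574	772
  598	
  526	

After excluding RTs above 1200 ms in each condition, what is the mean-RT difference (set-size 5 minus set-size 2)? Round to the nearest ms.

76 ms

set-size 2: exclude 1455
M(set-size 2) = 4453/8 = 556.625
M(set-size 5) = 4426/7 = 632.286
Difference = 632.286 − 556.625 = 75.661 ms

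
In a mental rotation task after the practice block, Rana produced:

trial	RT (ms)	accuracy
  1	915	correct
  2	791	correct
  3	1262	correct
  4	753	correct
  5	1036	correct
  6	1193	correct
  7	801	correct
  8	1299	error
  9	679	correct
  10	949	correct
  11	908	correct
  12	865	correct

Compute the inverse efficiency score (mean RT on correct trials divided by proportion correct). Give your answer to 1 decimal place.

Correct trials (n=11): 915, 791, 1262, 753, 1036, 1193, 801, 679, 949, 908, 865
Mean correct RT = 10152/11 = 922.9091 ms
Proportion correct = 11/12
IES = 922.9091 / (11/12) = 1006.810 ms

1006.8 ms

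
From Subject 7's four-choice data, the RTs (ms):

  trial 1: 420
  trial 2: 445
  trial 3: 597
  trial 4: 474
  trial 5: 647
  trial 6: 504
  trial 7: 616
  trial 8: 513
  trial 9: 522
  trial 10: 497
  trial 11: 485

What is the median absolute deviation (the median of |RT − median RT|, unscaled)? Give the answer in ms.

Sorted: 420, 445, 474, 485, 497, 504, 513, 522, 597, 616, 647 → median = 504
|x − 504|: 84, 59, 93, 30, 143, 0, 112, 9, 18, 7, 19
Sorted deviations: 0, 7, 9, 18, 19, 30, 59, 84, 93, 112, 143 → MAD = 30

30 ms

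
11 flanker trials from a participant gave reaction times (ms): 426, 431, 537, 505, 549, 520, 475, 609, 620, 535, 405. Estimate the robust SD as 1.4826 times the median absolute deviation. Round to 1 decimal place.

66.7 ms

Sorted: 405, 426, 431, 475, 505, 520, 535, 537, 549, 609, 620 → median = 520
|x − 520| sorted: 0, 15, 15, 17, 29, 45, 89, 89, 94, 100, 115 → MAD = 45
Robust SD ≈ 1.4826 × 45 = 66.717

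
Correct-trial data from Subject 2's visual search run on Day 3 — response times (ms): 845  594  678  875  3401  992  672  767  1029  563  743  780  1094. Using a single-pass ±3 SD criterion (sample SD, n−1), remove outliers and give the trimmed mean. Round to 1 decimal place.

n = 13, ΣRT = 13033, M = 1002.538
Σ(x−M)² = 6549919.23; s = √(6549919.23/12) = 738.801
Cutoffs: 1002.538 ± 3·738.801 → [-1213.9, 3218.9]
Outside: 3401 → excluded.
Retained (n=12): Σ = 9632, mean = 9632/12 = 802.667

802.7 ms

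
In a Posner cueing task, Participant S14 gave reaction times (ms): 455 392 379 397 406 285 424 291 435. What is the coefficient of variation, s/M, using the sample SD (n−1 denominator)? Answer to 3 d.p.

0.155

n = 9, Σ = 3464, M = 384.8889
Σ(x−M)² = 28426.889; s = √(28426.889/8) = 59.6101
CV = 59.6101 / 384.8889 = 0.15488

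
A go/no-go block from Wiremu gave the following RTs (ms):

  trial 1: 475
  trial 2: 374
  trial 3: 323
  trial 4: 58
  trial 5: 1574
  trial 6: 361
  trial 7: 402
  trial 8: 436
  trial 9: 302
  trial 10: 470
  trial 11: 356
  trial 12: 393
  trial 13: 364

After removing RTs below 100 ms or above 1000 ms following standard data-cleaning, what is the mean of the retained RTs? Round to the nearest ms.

387 ms

Excluded: 58, 1574
Retained (n=11): Σ = 4256
Mean = 4256/11 = 386.9091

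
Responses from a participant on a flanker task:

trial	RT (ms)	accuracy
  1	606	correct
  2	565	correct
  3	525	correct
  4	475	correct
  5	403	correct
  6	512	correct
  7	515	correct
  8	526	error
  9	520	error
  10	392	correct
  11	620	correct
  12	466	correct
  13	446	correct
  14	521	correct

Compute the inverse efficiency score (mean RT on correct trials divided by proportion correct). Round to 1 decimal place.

Correct trials (n=12): 606, 565, 525, 475, 403, 512, 515, 392, 620, 466, 446, 521
Mean correct RT = 6046/12 = 503.8333 ms
Proportion correct = 12/14
IES = 503.8333 / (12/14) = 587.806 ms

587.8 ms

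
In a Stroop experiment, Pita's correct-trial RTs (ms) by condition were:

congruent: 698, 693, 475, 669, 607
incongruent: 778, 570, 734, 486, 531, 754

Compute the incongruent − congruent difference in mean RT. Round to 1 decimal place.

13.8 ms

M(congruent) = 3142/5 = 628.400
M(incongruent) = 3853/6 = 642.167
Difference = 642.167 − 628.400 = 13.767 ms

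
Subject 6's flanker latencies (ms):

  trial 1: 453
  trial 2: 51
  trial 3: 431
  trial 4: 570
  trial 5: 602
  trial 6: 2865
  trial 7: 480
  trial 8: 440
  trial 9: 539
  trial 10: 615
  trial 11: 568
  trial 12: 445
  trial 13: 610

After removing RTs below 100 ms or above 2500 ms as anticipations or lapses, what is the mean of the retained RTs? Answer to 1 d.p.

523.0 ms

Excluded: 51, 2865
Retained (n=11): Σ = 5753
Mean = 5753/11 = 523.0000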